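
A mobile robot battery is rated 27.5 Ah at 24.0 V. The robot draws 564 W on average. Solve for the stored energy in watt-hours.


E = capacity * V = 27.5*24.0 = 660.0000

660.0000 Wh


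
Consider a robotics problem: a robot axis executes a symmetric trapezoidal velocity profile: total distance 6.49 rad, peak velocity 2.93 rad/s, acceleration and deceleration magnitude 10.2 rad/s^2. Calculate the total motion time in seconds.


t_acc = v/a = 2.93/10.2 = 0.287255 s
d_acc = v^2/(2a) = 0.420828 rad (each ramp)
d_cruise = 6.49 - 2*0.420828 = 5.648344 rad
t_cruise = 5.648344/2.93 = 1.927762 s
t_total = 2*0.287255 + 1.927762 = 2.5023

2.5023 s


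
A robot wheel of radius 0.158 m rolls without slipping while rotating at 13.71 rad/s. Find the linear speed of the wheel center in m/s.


v = omega * r = 13.71 * 0.158 = 2.1662

2.1662 m/s


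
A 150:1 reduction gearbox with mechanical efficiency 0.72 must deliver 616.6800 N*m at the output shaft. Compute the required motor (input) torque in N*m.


tau_in = tau_out / (N * eta) = 616.6800 / (150 * 0.72) = 5.7100

5.7100 N*m


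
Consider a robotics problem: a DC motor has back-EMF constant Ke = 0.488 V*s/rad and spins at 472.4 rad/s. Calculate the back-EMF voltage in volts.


V_emf = Ke * omega = 0.488*472.4 = 230.5312

230.5312 V


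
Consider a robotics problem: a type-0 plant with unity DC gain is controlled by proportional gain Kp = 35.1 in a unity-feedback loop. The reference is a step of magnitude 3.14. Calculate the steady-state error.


e_ss = R/(1 + Kp) = 3.14/(1 + 35.1) = 3.14/36.1000 = 0.0870

0.0870


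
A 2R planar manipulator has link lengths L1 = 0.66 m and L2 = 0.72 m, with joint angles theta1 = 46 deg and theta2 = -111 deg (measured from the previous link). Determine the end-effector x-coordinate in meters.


x = L1*cos(th1) + L2*cos(th1+th2) = 0.66*cos(46 deg) + 0.72*cos(-65 deg) = 0.7628

0.7628 m


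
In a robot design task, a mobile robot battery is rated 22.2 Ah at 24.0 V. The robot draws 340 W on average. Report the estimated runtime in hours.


E = 22.2*24.0 = 532.8000 Wh
t = E/P = 532.8000/340 = 1.5671

1.5671 hours


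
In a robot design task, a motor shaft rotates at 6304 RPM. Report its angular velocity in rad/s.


omega = 6304 * 2*pi/60 = 660.1533

660.1533 rad/s


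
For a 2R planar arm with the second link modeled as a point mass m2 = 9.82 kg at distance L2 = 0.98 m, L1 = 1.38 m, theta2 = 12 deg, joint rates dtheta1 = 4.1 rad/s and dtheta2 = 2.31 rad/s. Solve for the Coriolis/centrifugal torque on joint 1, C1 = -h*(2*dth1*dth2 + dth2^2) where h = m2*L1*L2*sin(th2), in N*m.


h = m2*L1*L2*sin(th2) = 9.82*1.38*0.98*sin(12 deg) = 2.761185
C1 = -h*(2*4.1*2.31 + 2.31^2) = -2.761185*24.2781 = -67.0363

-67.0363 N*m


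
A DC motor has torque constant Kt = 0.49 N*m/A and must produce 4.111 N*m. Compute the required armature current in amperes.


I = tau / Kt = 4.111/0.49 = 8.3898

8.3898 A


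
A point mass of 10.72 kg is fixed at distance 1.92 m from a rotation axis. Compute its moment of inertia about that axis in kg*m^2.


I = m*r^2 = 10.72*1.92^2 = 39.5182

39.5182 kg*m^2


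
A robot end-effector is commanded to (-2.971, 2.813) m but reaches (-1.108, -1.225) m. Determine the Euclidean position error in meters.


dx = -1.108 - (-2.971) = 1.8630, dy = -1.225 - (2.813) = -4.0380
err = sqrt(3.470769 + 16.305444) = 4.4470

4.4470 m


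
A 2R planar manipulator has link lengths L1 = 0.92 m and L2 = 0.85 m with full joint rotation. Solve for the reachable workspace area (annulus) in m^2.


r_max = L1 + L2 = 1.7700, r_min = |L1 - L2| = 0.0700
A = pi*(r_max^2 - r_min^2) = pi*(3.1329 - 0.0049) = 9.8269

9.8269 m^2


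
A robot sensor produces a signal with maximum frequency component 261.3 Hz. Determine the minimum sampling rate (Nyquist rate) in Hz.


f_s,min = 2*f_max = 2*261.3 = 522.6000

522.6000 Hz


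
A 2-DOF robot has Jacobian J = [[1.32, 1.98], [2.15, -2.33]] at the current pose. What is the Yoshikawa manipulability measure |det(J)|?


det(J) = 1.32*-2.33 - (1.98)*(2.15) = -7.3326
|det(J)| = 7.3326

7.3326


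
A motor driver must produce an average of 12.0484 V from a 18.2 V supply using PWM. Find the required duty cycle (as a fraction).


D = V_avg/V_supply = 12.0484/18.2 = 0.6620

0.6620


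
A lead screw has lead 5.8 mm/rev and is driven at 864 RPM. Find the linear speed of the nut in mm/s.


v = lead * (RPM/60) = 5.8*864/60 = 83.5200

83.5200 mm/s


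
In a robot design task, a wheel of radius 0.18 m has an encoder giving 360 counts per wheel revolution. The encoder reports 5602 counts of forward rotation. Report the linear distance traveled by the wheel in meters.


revs = 5602/360 = 15.561111
d = revs * 2*pi*r = 15.561111 * 2*pi*0.18 = 17.5992

17.5992 m


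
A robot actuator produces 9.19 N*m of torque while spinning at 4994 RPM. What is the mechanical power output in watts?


omega = 4994 * 2*pi/60 = 522.970457 rad/s
P = tau * omega = 9.19 * 522.970457 = 4806.0985

4806.0985 W


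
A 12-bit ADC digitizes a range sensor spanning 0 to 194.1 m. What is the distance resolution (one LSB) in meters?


res = range / 2^n = 194.1/2^12 = 194.1/4096 = 0.0474

0.0474 m


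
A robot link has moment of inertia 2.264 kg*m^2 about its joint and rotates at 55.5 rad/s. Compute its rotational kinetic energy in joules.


KE = (1/2)*I*omega^2 = 0.5*2.264*55.5^2 = 3486.8430

3486.8430 J


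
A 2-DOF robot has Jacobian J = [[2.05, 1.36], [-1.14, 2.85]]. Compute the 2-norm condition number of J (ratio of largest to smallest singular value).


JJ^T eigenvalues: trace(JJ^T) = 15.4742, det(JJ^T) = det(J)^2 = 54.65497041
s_max^2 = (15.4742 + sqrt(20.83098400))/2 = 10.01914864
s_min^2 = (15.4742 - sqrt(20.83098400))/2 = 5.45505136
kappa = s_max/s_min = sqrt(10.01914864/5.45505136) = 1.3552

1.3552


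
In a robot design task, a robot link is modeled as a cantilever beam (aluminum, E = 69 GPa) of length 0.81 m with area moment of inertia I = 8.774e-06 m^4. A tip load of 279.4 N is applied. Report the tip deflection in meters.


delta = F*L^3/(3*E*I) = 279.4*0.81^3/(3*6.900e+10*8.774e-06)
      = 148.4846154/1816218 = 8.1755e-05

8.1755e-05 m


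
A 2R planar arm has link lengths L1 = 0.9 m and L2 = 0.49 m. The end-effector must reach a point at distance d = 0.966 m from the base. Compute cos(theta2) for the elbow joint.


cos(th2) = (d^2 - L1^2 - L2^2)/(2*L1*L2) = (0.966^2 - 0.9^2 - 0.49^2)/(2*0.9*0.49) = -0.1326

-0.1326


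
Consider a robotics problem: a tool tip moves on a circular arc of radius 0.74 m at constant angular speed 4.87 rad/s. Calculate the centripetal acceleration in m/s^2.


a_c = omega^2 * r = 4.87^2 * 0.74 = 17.5505

17.5505 m/s^2


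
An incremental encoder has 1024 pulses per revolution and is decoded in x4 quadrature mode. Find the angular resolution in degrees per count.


resolution = 360 / (PPR * 4) = 360 / 4096 = 0.0879

0.0879 degrees


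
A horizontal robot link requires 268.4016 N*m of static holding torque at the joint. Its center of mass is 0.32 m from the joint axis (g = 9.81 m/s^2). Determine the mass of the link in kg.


m = tau / (g*L) = 268.4016 / (9.81 * 0.32) = 85.5000

85.5000 kg


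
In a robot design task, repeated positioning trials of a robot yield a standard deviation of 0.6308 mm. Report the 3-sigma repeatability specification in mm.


repeatability = 3*sigma = 3*0.6308 = 1.8924

1.8924 mm


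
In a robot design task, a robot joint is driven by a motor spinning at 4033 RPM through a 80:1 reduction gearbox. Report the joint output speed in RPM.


omega_joint = omega_motor / N = 4033 / 80 = 50.4125

50.4125 RPM


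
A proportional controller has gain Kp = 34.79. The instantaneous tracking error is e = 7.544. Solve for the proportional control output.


u_P = Kp * e = 34.79 * 7.544 = 262.4558

262.4558


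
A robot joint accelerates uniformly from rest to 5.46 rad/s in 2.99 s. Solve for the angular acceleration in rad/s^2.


alpha = delta_omega / t = 5.46 / 2.99 = 1.8261

1.8261 rad/s^2


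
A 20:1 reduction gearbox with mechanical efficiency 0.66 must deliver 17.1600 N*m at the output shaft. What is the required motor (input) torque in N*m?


tau_in = tau_out / (N * eta) = 17.1600 / (20 * 0.66) = 1.3000

1.3000 N*m


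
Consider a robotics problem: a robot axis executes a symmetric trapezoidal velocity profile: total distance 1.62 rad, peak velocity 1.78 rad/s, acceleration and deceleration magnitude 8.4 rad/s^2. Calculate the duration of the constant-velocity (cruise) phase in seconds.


t_acc = v/a = 0.211905 s, d_acc = v^2/(2a) = 0.188595 rad each
d_cruise = 1.62 - 2*0.188595 = 1.242810 rad
t_cruise = d_cruise/v = 1.242810/1.78 = 0.6982

0.6982 s


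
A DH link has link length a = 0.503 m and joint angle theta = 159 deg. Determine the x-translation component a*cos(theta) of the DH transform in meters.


a*cos(theta) = 0.503*cos(159 deg) = -0.4696

-0.4696 m


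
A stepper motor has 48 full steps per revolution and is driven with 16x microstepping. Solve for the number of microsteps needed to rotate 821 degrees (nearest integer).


step_size = 360/(48*16) = 360/768 = 0.468750 deg
n = 821/(360/768) = 821*768/360 = 1751.4667 -> 1751

1751 steps


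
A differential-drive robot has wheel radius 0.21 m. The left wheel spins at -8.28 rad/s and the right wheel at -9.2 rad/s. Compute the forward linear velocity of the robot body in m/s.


v = r*(wR + wL)/2 = 0.21*(-9.2 + -8.28)/2 = -1.8354

-1.8354 m/s


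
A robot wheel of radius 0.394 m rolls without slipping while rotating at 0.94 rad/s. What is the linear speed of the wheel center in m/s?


v = omega * r = 0.94 * 0.394 = 0.3704

0.3704 m/s


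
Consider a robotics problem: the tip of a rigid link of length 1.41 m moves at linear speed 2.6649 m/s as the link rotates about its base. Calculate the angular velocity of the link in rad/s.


omega = v / L = 2.6649 / 1.41 = 1.8900

1.8900 rad/s


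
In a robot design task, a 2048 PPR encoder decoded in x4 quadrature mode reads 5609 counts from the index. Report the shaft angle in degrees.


angle = counts * 360 / (PPR*4) = 5609 * 360 / 8192 = 246.4893

246.4893 degrees


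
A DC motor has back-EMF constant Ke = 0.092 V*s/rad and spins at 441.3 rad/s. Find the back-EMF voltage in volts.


V_emf = Ke * omega = 0.092*441.3 = 40.5996

40.5996 V


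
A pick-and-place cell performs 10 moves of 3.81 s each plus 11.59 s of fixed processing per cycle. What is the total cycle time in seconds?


T = 10*3.81 + 11.59 = 49.6900

49.6900 s


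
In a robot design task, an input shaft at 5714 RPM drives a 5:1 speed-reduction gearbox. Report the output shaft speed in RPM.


omega_out = omega_in / N = 5714 / 5 = 1142.8000

1142.8000 RPM


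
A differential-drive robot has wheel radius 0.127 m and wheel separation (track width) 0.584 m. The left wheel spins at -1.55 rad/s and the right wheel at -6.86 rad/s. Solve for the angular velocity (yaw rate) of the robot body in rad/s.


omega = r*(wR - wL)/L = 0.127*(-6.86 - (-1.55))/0.584 = -1.1547

-1.1547 rad/s


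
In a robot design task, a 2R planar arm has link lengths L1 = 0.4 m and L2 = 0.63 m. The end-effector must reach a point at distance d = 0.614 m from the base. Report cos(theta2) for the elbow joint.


cos(th2) = (d^2 - L1^2 - L2^2)/(2*L1*L2) = (0.614^2 - 0.4^2 - 0.63^2)/(2*0.4*0.63) = -0.3570

-0.3570


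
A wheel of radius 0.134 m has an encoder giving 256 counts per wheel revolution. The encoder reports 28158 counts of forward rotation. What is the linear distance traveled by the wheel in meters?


revs = 28158/256 = 109.992188
d = revs * 2*pi*r = 109.992188 * 2*pi*0.134 = 92.6076

92.6076 m


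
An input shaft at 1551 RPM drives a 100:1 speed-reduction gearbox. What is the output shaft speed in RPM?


omega_out = omega_in / N = 1551 / 100 = 15.5100

15.5100 RPM


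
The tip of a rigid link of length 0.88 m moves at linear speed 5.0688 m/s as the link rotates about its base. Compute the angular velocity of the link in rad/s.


omega = v / L = 5.0688 / 0.88 = 5.7600

5.7600 rad/s


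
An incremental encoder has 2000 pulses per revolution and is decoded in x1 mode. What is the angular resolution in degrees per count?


resolution = 360 / (PPR * 1) = 360 / 2000 = 0.1800

0.1800 degrees


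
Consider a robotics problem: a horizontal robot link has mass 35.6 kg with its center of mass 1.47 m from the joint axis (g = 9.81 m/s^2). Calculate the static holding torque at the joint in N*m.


tau = m*g*L = 35.6 * 9.81 * 1.47 = 513.3769

513.3769 N*m


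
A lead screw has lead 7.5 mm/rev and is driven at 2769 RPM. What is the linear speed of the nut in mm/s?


v = lead * (RPM/60) = 7.5*2769/60 = 346.1250

346.1250 mm/s


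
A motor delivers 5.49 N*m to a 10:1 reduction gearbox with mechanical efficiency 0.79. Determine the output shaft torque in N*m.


tau_out = tau_in * N * eta = 5.49 * 10 * 0.79 = 43.3710

43.3710 N*m


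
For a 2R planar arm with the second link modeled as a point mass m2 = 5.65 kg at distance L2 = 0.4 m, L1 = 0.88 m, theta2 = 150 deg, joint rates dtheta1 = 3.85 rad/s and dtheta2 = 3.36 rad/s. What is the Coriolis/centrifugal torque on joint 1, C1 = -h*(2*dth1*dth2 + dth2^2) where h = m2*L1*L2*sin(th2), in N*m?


h = m2*L1*L2*sin(th2) = 5.65*0.88*0.4*sin(150 deg) = 0.994400
C1 = -h*(2*3.85*3.36 + 3.36^2) = -0.994400*37.1616 = -36.9535

-36.9535 N*m


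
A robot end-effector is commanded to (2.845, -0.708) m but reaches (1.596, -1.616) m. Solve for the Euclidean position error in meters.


dx = 1.596 - (2.845) = -1.2490, dy = -1.616 - (-0.708) = -0.9080
err = sqrt(1.560001 + 0.824464) = 1.5442

1.5442 m


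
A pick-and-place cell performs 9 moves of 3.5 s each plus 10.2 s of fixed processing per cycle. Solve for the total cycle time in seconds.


T = 9*3.5 + 10.2 = 41.7000

41.7000 s


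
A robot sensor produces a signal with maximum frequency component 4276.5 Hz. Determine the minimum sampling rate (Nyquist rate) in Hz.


f_s,min = 2*f_max = 2*4276.5 = 8553.0000

8553.0000 Hz


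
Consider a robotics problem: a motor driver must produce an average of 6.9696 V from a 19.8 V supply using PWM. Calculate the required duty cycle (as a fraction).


D = V_avg/V_supply = 6.9696/19.8 = 0.3520

0.3520


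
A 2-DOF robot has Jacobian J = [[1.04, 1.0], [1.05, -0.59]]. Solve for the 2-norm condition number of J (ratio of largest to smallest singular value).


JJ^T eigenvalues: trace(JJ^T) = 3.5322, det(JJ^T) = det(J)^2 = 2.76756496
s_max^2 = (3.5322 + sqrt(1.40617700))/2 = 2.35901167
s_min^2 = (3.5322 - sqrt(1.40617700))/2 = 1.17318833
kappa = s_max/s_min = sqrt(2.35901167/1.17318833) = 1.4180

1.4180


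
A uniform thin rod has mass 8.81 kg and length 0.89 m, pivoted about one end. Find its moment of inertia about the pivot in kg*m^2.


I = (1/3)*m*L^2 = (1/3)*8.81*0.89^2 = 2.3261

2.3261 kg*m^2


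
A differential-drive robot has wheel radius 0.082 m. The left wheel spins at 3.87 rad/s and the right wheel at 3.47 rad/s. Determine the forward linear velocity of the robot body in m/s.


v = r*(wR + wL)/2 = 0.082*(3.47 + 3.87)/2 = 0.3009

0.3009 m/s


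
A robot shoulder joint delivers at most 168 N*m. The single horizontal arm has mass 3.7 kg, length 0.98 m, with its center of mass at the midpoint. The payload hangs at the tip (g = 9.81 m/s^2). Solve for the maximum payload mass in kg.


tau_arm = m_arm*g*(L/2) = 3.7*9.81*0.98/2 = 17.7855 N*m
tau_payload = tau_max - tau_arm = 168 - 17.7855 = 150.2145
m_payload = tau_payload / (g*L) = 150.2145 / (9.81*0.98) = 15.6249

15.6249 kg


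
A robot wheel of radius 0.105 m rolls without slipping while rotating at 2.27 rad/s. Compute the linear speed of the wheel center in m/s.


v = omega * r = 2.27 * 0.105 = 0.2384

0.2384 m/s


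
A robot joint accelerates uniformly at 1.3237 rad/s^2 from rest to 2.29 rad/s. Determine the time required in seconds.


t = delta_omega / alpha = 2.29 / 1.3237 = 1.7300

1.7300 s


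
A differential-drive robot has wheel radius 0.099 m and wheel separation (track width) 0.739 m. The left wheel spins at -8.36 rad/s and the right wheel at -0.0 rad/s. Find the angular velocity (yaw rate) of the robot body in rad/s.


omega = r*(wR - wL)/L = 0.099*(-0.0 - (-8.36))/0.739 = 1.1199

1.1199 rad/s


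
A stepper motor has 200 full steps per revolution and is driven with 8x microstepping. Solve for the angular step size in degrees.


step = 360/(200*8) = 360/1600 = 0.2250

0.2250 degrees


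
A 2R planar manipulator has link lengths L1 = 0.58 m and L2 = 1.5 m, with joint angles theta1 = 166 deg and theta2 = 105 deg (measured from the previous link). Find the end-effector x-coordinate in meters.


x = L1*cos(th1) + L2*cos(th1+th2) = 0.58*cos(166 deg) + 1.5*cos(271 deg) = -0.5366

-0.5366 m


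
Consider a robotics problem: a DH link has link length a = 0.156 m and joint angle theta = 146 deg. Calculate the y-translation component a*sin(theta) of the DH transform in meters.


a*sin(theta) = 0.156*sin(146 deg) = 0.0872

0.0872 m


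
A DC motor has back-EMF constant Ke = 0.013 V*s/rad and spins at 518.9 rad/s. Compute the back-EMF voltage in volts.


V_emf = Ke * omega = 0.013*518.9 = 6.7457

6.7457 V


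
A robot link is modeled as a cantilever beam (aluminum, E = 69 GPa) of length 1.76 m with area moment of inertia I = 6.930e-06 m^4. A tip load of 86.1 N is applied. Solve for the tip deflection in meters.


delta = F*L^3/(3*E*I) = 86.1*1.76^3/(3*6.900e+10*6.930e-06)
      = 469.3979136/1434510 = 3.2722e-04

3.2722e-04 m


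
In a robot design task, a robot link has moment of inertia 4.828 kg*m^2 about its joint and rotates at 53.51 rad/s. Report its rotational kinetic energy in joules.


KE = (1/2)*I*omega^2 = 0.5*4.828*53.51^2 = 6912.0547

6912.0547 J


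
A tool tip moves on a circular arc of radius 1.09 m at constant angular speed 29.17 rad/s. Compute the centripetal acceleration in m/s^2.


a_c = omega^2 * r = 29.17^2 * 1.09 = 927.4689

927.4689 m/s^2


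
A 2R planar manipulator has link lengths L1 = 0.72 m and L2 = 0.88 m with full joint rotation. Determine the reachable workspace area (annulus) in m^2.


r_max = L1 + L2 = 1.6000, r_min = |L1 - L2| = 0.1600
A = pi*(r_max^2 - r_min^2) = pi*(2.5600 - 0.0256) = 7.9621

7.9621 m^2


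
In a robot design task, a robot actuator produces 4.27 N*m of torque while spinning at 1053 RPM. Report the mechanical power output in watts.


omega = 1053 * 2*pi/60 = 110.269902 rad/s
P = tau * omega = 4.27 * 110.269902 = 470.8525

470.8525 W


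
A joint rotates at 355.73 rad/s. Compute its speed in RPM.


RPM = 355.73 * 60/(2*pi) = 3396.9713

3396.9713 RPM


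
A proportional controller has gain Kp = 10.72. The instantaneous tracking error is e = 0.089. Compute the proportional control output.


u_P = Kp * e = 10.72 * 0.089 = 0.9541

0.9541


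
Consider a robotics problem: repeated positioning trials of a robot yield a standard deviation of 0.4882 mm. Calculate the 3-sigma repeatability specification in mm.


repeatability = 3*sigma = 3*0.4882 = 1.4646

1.4646 mm


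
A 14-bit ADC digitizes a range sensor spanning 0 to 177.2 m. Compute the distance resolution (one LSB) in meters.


res = range / 2^n = 177.2/2^14 = 177.2/16384 = 0.0108

0.0108 m


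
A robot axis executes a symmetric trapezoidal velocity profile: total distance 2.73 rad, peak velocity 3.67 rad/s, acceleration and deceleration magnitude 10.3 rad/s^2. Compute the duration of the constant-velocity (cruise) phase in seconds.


t_acc = v/a = 0.356311 s, d_acc = v^2/(2a) = 0.653830 rad each
d_cruise = 2.73 - 2*0.653830 = 1.422340 rad
t_cruise = d_cruise/v = 1.422340/3.67 = 0.3876

0.3876 s


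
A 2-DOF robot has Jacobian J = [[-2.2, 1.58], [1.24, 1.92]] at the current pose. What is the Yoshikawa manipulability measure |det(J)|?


det(J) = -2.2*1.92 - (1.58)*(1.24) = -6.1832
|det(J)| = 6.1832

6.1832


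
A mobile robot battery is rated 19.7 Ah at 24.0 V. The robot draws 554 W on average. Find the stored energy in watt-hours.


E = capacity * V = 19.7*24.0 = 472.8000

472.8000 Wh


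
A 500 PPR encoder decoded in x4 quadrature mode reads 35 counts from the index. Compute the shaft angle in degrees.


angle = counts * 360 / (PPR*4) = 35 * 360 / 2000 = 6.3000

6.3000 degrees


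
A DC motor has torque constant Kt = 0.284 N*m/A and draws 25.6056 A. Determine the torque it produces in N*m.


tau = Kt * I = 0.284*25.6056 = 7.2720

7.2720 N*m


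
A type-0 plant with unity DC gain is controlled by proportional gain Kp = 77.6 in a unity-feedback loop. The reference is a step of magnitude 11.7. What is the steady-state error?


e_ss = R/(1 + Kp) = 11.7/(1 + 77.6) = 11.7/78.6000 = 0.1489

0.1489


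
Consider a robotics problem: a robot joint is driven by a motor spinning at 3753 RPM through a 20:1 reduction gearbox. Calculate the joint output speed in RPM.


omega_joint = omega_motor / N = 3753 / 20 = 187.6500

187.6500 RPM


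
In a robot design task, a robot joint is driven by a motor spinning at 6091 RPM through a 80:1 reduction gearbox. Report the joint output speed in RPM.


omega_joint = omega_motor / N = 6091 / 80 = 76.1375

76.1375 RPM


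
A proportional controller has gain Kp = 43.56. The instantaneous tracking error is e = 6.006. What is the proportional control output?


u_P = Kp * e = 43.56 * 6.006 = 261.6214

261.6214


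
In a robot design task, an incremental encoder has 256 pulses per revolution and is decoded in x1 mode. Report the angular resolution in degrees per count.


resolution = 360 / (PPR * 1) = 360 / 256 = 1.4062

1.4062 degrees


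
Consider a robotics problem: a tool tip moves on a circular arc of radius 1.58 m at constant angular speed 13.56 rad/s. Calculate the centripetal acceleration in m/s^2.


a_c = omega^2 * r = 13.56^2 * 1.58 = 290.5203

290.5203 m/s^2


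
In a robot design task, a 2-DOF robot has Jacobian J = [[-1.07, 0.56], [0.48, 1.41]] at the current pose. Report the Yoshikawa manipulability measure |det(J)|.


det(J) = -1.07*1.41 - (0.56)*(0.48) = -1.7775
|det(J)| = 1.7775

1.7775


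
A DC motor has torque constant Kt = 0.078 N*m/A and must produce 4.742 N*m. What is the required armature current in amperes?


I = tau / Kt = 4.742/0.078 = 60.7949

60.7949 A


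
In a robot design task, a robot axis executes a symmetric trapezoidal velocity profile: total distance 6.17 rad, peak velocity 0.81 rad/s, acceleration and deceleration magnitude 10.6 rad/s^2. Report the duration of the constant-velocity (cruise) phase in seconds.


t_acc = v/a = 0.076415 s, d_acc = v^2/(2a) = 0.030948 rad each
d_cruise = 6.17 - 2*0.030948 = 6.108104 rad
t_cruise = d_cruise/v = 6.108104/0.81 = 7.5409

7.5409 s


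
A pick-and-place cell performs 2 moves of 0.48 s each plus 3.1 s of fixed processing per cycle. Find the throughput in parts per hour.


T_cycle = 2*0.48 + 3.1 = 4.0600 s
rate = 3600/T = 886.6995

886.6995 parts/hour


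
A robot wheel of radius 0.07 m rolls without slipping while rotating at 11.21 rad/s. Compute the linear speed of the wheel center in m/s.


v = omega * r = 11.21 * 0.07 = 0.7847

0.7847 m/s


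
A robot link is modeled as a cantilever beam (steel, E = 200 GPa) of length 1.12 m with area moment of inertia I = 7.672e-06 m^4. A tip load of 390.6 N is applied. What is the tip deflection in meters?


delta = F*L^3/(3*E*I) = 390.6*1.12^3/(3*2.000e+11*7.672e-06)
      = 548.7648768/4603200 = 1.1921e-04

1.1921e-04 m


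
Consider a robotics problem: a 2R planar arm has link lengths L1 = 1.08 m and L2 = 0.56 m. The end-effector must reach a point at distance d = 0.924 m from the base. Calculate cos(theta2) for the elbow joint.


cos(th2) = (d^2 - L1^2 - L2^2)/(2*L1*L2) = (0.924^2 - 1.08^2 - 0.56^2)/(2*1.08*0.56) = -0.5177

-0.5177


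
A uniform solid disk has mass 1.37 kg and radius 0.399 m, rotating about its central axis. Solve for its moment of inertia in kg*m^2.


I = (1/2)*m*R^2 = 0.5*1.37*0.399^2 = 0.1091

0.1091 kg*m^2


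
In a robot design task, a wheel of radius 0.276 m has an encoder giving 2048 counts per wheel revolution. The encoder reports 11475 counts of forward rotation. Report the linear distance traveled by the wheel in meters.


revs = 11475/2048 = 5.603027
d = revs * 2*pi*r = 5.603027 * 2*pi*0.276 = 9.7165

9.7165 m


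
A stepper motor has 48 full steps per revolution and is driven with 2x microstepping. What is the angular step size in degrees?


step = 360/(48*2) = 360/96 = 3.7500

3.7500 degrees


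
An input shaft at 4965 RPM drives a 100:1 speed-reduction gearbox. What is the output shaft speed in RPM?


omega_out = omega_in / N = 4965 / 100 = 49.6500

49.6500 RPM


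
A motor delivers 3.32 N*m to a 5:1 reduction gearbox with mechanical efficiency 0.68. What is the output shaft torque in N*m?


tau_out = tau_in * N * eta = 3.32 * 5 * 0.68 = 11.2880

11.2880 N*m


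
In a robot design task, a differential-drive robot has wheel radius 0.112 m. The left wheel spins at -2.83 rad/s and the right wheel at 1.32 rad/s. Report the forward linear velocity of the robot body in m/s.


v = r*(wR + wL)/2 = 0.112*(1.32 + -2.83)/2 = -0.0846

-0.0846 m/s


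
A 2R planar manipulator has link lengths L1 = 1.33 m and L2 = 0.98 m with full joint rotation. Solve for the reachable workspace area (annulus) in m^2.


r_max = L1 + L2 = 2.3100, r_min = |L1 - L2| = 0.3500
A = pi*(r_max^2 - r_min^2) = pi*(5.3361 - 0.1225) = 16.3790

16.3790 m^2


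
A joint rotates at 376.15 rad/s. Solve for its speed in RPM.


RPM = 376.15 * 60/(2*pi) = 3591.9679

3591.9679 RPM


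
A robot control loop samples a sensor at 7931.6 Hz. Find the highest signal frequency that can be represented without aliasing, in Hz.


f_max = f_s/2 = 7931.6/2 = 3965.8000

3965.8000 Hz


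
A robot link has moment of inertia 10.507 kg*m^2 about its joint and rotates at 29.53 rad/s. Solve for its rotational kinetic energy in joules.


KE = (1/2)*I*omega^2 = 0.5*10.507*29.53^2 = 4581.1618

4581.1618 J


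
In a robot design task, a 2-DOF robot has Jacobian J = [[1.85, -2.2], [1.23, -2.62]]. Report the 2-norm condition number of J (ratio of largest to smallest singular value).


JJ^T eigenvalues: trace(JJ^T) = 16.6398, det(JJ^T) = det(J)^2 = 4.58388100
s_max^2 = (16.6398 + sqrt(258.54742004))/2 = 16.35960491
s_min^2 = (16.6398 - sqrt(258.54742004))/2 = 0.28019509
kappa = s_max/s_min = sqrt(16.35960491/0.28019509) = 7.6411

7.6411


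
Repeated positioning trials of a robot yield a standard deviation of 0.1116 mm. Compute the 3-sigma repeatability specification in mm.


repeatability = 3*sigma = 3*0.1116 = 0.3348

0.3348 mm


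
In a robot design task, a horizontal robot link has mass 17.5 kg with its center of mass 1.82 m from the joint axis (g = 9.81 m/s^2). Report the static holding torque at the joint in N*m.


tau = m*g*L = 17.5 * 9.81 * 1.82 = 312.4485

312.4485 N*m


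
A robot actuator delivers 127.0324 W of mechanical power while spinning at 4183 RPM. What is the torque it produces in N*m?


omega = 4183 * 2*pi/60 = 438.042736 rad/s
tau = P / omega = 127.0324 / 438.042736 = 0.2900

0.2900 N*m


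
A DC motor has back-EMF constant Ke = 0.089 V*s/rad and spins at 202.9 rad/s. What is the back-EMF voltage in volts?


V_emf = Ke * omega = 0.089*202.9 = 18.0581

18.0581 V


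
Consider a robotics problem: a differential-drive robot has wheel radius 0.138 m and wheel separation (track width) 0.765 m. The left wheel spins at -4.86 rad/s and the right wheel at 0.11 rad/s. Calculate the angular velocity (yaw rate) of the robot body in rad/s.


omega = r*(wR - wL)/L = 0.138*(0.11 - (-4.86))/0.765 = 0.8965

0.8965 rad/s


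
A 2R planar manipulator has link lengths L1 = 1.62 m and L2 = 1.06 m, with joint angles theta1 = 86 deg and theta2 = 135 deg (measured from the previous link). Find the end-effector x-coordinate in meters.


x = L1*cos(th1) + L2*cos(th1+th2) = 1.62*cos(86 deg) + 1.06*cos(221 deg) = -0.6870

-0.6870 m


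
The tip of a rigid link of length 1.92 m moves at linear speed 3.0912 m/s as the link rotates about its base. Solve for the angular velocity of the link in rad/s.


omega = v / L = 3.0912 / 1.92 = 1.6100

1.6100 rad/s


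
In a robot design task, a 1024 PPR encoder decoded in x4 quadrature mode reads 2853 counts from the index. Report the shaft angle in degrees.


angle = counts * 360 / (PPR*4) = 2853 * 360 / 4096 = 250.7520

250.7520 degrees


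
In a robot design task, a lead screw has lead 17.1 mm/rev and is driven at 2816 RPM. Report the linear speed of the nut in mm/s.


v = lead * (RPM/60) = 17.1*2816/60 = 802.5600

802.5600 mm/s


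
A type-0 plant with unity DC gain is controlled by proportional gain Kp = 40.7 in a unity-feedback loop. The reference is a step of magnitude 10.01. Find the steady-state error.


e_ss = R/(1 + Kp) = 10.01/(1 + 40.7) = 10.01/41.7000 = 0.2400

0.2400


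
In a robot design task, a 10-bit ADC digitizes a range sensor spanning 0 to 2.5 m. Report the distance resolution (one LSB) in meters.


res = range / 2^n = 2.5/2^10 = 2.5/1024 = 0.0024

0.0024 m


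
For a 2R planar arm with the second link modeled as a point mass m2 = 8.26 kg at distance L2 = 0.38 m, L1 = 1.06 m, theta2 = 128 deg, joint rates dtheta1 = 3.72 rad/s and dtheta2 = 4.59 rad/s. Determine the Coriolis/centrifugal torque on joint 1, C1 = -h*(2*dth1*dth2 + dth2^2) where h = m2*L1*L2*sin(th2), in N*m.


h = m2*L1*L2*sin(th2) = 8.26*1.06*0.38*sin(128 deg) = 2.621813
C1 = -h*(2*3.72*4.59 + 4.59^2) = -2.621813*55.2177 = -144.7705

-144.7705 N*m


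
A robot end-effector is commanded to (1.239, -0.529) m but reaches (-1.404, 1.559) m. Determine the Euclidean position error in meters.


dx = -1.404 - (1.239) = -2.6430, dy = 1.559 - (-0.529) = 2.0880
err = sqrt(6.985449 + 4.359744) = 3.3683

3.3683 m


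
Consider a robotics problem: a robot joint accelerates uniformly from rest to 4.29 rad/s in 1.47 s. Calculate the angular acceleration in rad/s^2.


alpha = delta_omega / t = 4.29 / 1.47 = 2.9184

2.9184 rad/s^2


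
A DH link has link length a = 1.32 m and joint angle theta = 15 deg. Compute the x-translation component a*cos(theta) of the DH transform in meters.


a*cos(theta) = 1.32*cos(15 deg) = 1.2750

1.2750 m


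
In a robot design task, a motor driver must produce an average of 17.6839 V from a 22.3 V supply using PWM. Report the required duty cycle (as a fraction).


D = V_avg/V_supply = 17.6839/22.3 = 0.7930

0.7930


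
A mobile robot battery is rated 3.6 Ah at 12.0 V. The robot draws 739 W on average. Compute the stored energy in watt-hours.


E = capacity * V = 3.6*12.0 = 43.2000

43.2000 Wh


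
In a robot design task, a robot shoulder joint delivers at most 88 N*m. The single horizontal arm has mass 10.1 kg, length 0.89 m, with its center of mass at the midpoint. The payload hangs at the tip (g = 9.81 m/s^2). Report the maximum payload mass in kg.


tau_arm = m_arm*g*(L/2) = 10.1*9.81*0.89/2 = 44.0910 N*m
tau_payload = tau_max - tau_arm = 88 - 44.0910 = 43.9090
m_payload = tau_payload / (g*L) = 43.9090 / (9.81*0.89) = 5.0291

5.0291 kg


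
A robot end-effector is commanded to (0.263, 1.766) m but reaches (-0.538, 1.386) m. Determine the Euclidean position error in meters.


dx = -0.538 - (0.263) = -0.8010, dy = 1.386 - (1.766) = -0.3800
err = sqrt(0.641601 + 0.144400) = 0.8866

0.8866 m


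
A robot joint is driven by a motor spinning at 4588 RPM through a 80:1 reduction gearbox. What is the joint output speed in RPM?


omega_joint = omega_motor / N = 4588 / 80 = 57.3500

57.3500 RPM


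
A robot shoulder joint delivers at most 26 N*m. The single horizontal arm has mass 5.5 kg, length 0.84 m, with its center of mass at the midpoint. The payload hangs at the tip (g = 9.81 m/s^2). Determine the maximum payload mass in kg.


tau_arm = m_arm*g*(L/2) = 5.5*9.81*0.84/2 = 22.6611 N*m
tau_payload = tau_max - tau_arm = 26 - 22.6611 = 3.3389
m_payload = tau_payload / (g*L) = 3.3389 / (9.81*0.84) = 0.4052

0.4052 kg


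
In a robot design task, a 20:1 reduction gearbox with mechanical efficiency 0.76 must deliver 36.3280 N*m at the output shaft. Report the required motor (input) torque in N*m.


tau_in = tau_out / (N * eta) = 36.3280 / (20 * 0.76) = 2.3900

2.3900 N*m


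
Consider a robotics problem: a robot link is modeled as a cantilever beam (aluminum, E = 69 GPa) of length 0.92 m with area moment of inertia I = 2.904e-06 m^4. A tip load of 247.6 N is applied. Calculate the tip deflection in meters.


delta = F*L^3/(3*E*I) = 247.6*0.92^3/(3*6.900e+10*2.904e-06)
      = 192.8031488/601128 = 3.2074e-04

3.2074e-04 m


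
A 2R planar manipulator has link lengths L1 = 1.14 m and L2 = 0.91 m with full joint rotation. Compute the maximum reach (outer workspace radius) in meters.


r_max = L1 + L2 = 1.14 + 0.91 = 2.0500

2.0500 m


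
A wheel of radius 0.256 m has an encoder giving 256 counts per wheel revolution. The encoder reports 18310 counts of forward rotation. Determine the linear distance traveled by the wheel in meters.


revs = 18310/256 = 71.523438
d = revs * 2*pi*r = 71.523438 * 2*pi*0.256 = 115.0451

115.0451 m


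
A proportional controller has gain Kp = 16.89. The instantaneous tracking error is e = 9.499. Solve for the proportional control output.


u_P = Kp * e = 16.89 * 9.499 = 160.4381

160.4381


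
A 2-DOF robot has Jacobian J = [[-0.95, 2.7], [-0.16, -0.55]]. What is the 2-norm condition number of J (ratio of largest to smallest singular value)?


JJ^T eigenvalues: trace(JJ^T) = 8.5206, det(JJ^T) = det(J)^2 = 0.91107025
s_max^2 = (8.5206 + sqrt(68.95634336))/2 = 8.41229781
s_min^2 = (8.5206 - sqrt(68.95634336))/2 = 0.10830219
kappa = s_max/s_min = sqrt(8.41229781/0.10830219) = 8.8133

8.8133


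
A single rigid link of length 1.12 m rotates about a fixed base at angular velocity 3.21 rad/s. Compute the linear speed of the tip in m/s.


v = L*omega = 1.12 * 3.21 = 3.5952

3.5952 m/s


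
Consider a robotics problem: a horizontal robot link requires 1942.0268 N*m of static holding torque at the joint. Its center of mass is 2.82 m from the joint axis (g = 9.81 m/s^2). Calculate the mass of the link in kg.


m = tau / (g*L) = 1942.0268 / (9.81 * 2.82) = 70.2000

70.2000 kg


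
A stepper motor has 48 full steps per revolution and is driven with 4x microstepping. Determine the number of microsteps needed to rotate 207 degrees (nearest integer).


step_size = 360/(48*4) = 360/192 = 1.875000 deg
n = 207/(360/192) = 207*192/360 = 110.4000 -> 110

110 steps


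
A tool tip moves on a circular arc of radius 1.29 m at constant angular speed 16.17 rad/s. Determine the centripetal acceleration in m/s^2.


a_c = omega^2 * r = 16.17^2 * 1.29 = 337.2949

337.2949 m/s^2


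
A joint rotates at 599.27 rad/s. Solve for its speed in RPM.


RPM = 599.27 * 60/(2*pi) = 5722.6070

5722.6070 RPM


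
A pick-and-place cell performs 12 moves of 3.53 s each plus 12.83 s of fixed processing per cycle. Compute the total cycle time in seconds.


T = 12*3.53 + 12.83 = 55.1900

55.1900 s


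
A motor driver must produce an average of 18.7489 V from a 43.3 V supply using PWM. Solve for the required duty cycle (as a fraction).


D = V_avg/V_supply = 18.7489/43.3 = 0.4330

0.4330


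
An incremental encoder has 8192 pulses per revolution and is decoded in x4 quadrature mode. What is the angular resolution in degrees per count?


resolution = 360 / (PPR * 4) = 360 / 32768 = 0.0110

0.0110 degrees


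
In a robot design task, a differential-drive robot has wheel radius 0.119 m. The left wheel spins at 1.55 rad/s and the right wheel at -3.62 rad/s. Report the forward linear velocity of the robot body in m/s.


v = r*(wR + wL)/2 = 0.119*(-3.62 + 1.55)/2 = -0.1232

-0.1232 m/s


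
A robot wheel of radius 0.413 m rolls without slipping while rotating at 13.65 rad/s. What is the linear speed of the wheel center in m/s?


v = omega * r = 13.65 * 0.413 = 5.6374

5.6374 m/s


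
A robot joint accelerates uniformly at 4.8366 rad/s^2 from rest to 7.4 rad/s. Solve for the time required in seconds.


t = delta_omega / alpha = 7.4 / 4.8366 = 1.5300

1.5300 s


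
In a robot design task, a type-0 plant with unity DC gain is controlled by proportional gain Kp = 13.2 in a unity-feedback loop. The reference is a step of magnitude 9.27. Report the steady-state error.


e_ss = R/(1 + Kp) = 9.27/(1 + 13.2) = 9.27/14.2000 = 0.6528

0.6528


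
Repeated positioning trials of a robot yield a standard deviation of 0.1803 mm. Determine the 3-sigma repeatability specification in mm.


repeatability = 3*sigma = 3*0.1803 = 0.5409

0.5409 mm


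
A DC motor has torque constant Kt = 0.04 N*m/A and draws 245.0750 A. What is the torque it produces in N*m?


tau = Kt * I = 0.04*245.0750 = 9.8030

9.8030 N*m


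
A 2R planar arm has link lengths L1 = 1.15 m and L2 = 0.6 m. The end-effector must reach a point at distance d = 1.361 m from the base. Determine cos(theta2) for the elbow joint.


cos(th2) = (d^2 - L1^2 - L2^2)/(2*L1*L2) = (1.361^2 - 1.15^2 - 0.6^2)/(2*1.15*0.6) = 0.1231

0.1231


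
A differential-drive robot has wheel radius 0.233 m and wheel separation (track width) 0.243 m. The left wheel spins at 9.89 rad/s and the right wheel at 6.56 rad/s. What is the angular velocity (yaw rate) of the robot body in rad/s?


omega = r*(wR - wL)/L = 0.233*(6.56 - (9.89))/0.243 = -3.1930

-3.1930 rad/s


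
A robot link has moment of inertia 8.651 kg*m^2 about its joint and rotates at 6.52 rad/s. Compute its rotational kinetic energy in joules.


KE = (1/2)*I*omega^2 = 0.5*8.651*6.52^2 = 183.8787

183.8787 J


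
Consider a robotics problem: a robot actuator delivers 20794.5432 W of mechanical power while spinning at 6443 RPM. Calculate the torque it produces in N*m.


omega = 6443 * 2*pi/60 = 674.709382 rad/s
tau = P / omega = 20794.5432 / 674.709382 = 30.8200

30.8200 N*m


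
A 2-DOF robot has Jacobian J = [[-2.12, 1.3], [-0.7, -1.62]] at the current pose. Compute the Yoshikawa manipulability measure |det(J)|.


det(J) = -2.12*-1.62 - (1.3)*(-0.7) = 4.3444
|det(J)| = 4.3444

4.3444


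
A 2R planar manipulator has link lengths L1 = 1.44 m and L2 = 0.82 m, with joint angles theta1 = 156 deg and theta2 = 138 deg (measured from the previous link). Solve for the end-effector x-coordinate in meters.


x = L1*cos(th1) + L2*cos(th1+th2) = 1.44*cos(156 deg) + 0.82*cos(294 deg) = -0.9820

-0.9820 m


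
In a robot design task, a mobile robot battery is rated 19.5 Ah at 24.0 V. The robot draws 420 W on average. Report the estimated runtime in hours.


E = 19.5*24.0 = 468.0000 Wh
t = E/P = 468.0000/420 = 1.1143

1.1143 hours


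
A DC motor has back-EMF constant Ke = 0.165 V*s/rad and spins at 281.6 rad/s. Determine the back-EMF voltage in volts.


V_emf = Ke * omega = 0.165*281.6 = 46.4640

46.4640 V


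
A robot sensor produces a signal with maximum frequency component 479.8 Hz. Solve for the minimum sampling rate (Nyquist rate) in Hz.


f_s,min = 2*f_max = 2*479.8 = 959.6000

959.6000 Hz


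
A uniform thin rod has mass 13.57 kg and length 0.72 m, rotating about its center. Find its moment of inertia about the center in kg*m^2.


I = (1/12)*m*L^2 = (1/12)*13.57*0.72^2 = 0.5862

0.5862 kg*m^2


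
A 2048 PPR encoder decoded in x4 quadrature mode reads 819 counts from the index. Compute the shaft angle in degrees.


angle = counts * 360 / (PPR*4) = 819 * 360 / 8192 = 35.9912

35.9912 degrees
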